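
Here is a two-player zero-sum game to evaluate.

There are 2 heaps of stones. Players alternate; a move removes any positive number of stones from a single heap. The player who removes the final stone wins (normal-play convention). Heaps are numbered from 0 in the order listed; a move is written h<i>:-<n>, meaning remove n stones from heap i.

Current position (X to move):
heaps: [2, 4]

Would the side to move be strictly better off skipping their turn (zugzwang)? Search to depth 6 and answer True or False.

zugzwang((2,4), X) = False

p1 X@[(2,4)]: h0:-1[(1,4)]-1 h0:-2[(0,4)]-1 h1:-1[(2,3)]-1 h1:-2[(2,2)]+1* h1:-3[(2,1)]-1 h1:-4[(2,0)]-1
p2 O@[(2,2)]: h0:-1[(1,2)]-1* h0:-2[(0,2)]-1 h1:-1[(2,1)]-1 h1:-2[(2,0)]-1
p3 X@[(1,2)]: h0:-1[(0,2)]-1 h1:-1[(1,1)]+1* h1:-2[(1,0)]-1
p4 O@[(1,1)]: h0:-1[(0,1)]-1* h1:-1[(1,0)]-1
p5 X@[(0,1)]: h1:-1[(0,0)]+1*
p6 O@[(0,0)] terminal -1; root [(2,4)] d6
suppose X passes — search the same position with O to move:
pass> p1 O@[(2,4)]: h0:-1[(1,4)]-1 h0:-2[(0,4)]-1 h1:-1[(2,3)]-1 h1:-2[(2,2)]+1* h1:-3[(2,1)]-1 h1:-4[(2,0)]-1
pass> p2 X@[(2,2)]: h0:-1[(1,2)]-1* h0:-2[(0,2)]-1 h1:-1[(2,1)]-1 h1:-2[(2,0)]-1
pass> p3 O@[(1,2)]: h0:-1[(0,2)]-1 h1:-1[(1,1)]+1* h1:-2[(1,0)]-1
pass> p4 X@[(1,1)]: h0:-1[(0,1)]-1* h1:-1[(1,0)]-1
pass> p5 O@[(0,1)]: h1:-1[(0,0)]+1*
pass> p6 X@[(0,0)] terminal -1; root [(2,4)] d6
for X: play +1, pass -1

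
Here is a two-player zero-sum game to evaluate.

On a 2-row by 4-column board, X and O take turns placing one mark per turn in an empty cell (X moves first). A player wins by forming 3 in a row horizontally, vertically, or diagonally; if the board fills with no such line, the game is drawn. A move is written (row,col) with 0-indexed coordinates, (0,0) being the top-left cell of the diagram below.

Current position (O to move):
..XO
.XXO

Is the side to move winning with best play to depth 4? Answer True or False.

p1 O@[..XO/.XXO]: (0,0)[O.XO/.XXO]-1 (0,1)[.OXO/.XXO]-1 (1,0)[..XO/OXXO]+0*
p2 X@[..XO/OXXO]: (0,0)[X.XO/OXXO]+0* (0,1)[.XXO/OXXO]+0
p3 O@[X.XO/OXXO]: (0,1)[XOXO/OXXO]+0*
p4 X@[XOXO/OXXO] terminal +0; root [..XO/.XXO] d4

O winning at [..XO/.XXO]: False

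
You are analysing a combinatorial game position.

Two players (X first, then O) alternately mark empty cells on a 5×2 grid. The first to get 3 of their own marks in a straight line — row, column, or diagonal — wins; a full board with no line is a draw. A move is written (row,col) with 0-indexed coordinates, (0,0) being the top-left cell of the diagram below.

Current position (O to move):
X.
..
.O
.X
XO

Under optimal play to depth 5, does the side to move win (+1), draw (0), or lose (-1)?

value(X./../.O/.X/XO, O) = 0

ply 1, O at X./../.O/.X/XO | (0,1)=+0→XO/../.O/.X/XO*; (1,0)=+0→X./O./.O/.X/XO; (1,1)=+0→X./.O/.O/.X/XO; (2,0)=+0→X./../OO/.X/XO; (3,0)=+0→X./../.O/OX/XO
ply 2, X at XO/../.O/.X/XO | (1,0)=-1→XO/X./.O/.X/XO; (1,1)=+0→XO/.X/.O/.X/XO*; (2,0)=-1→XO/../XO/.X/XO; (3,0)=-1→XO/../.O/XX/XO
ply 3, O at XO/.X/.O/.X/XO | (1,0)=+0→XO/OX/.O/.X/XO*; (2,0)=+0→XO/.X/OO/.X/XO; (3,0)=+0→XO/.X/.O/OX/XO
ply 4, X at XO/OX/.O/.X/XO | (2,0)=+0→XO/OX/XO/.X/XO*; (3,0)=+0→XO/OX/.O/XX/XO
ply 5, O at XO/OX/XO/.X/XO | (3,0)=+0→XO/OX/XO/OX/XO*
ply 6: XO/OX/XO/OX/XO is terminal +0 (X); from X./../.O/.X/XO depth 5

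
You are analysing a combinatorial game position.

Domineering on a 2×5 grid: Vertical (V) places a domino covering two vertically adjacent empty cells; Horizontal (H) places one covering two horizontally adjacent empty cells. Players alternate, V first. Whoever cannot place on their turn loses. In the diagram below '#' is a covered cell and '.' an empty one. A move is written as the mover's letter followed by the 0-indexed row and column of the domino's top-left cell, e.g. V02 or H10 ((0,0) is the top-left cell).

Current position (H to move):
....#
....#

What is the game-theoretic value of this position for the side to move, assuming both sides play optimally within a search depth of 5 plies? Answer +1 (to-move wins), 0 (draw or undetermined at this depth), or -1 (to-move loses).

value(....#/....#, H) = +1

ply 1, H at ....#/....# | H00=-1→##..#/....#; H01=+1→.##.#/....#*; H02=-1→..###/....#; H10=-1→....#/##..#; H11=+1→....#/.##.#; H12=-1→....#/..###
ply 2, V at .##.#/....# | V00=-1→###.#/#...#*; V03=-1→.####/...##
ply 3, H at ###.#/#...# | H11=-1→###.#/###.#; H12=+1→###.#/#.###*
ply 4: ###.#/#.### is terminal -1 (V); from ....#/....# depth 5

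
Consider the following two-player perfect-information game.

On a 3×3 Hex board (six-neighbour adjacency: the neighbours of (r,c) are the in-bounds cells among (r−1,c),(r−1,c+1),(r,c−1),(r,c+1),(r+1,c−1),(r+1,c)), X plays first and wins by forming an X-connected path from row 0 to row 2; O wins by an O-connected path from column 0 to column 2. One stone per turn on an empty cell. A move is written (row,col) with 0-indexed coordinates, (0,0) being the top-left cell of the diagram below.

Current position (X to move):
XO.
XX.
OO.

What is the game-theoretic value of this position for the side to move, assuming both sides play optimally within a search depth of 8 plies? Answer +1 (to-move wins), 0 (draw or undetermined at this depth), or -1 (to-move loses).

ply 1, X at XO./XX./OO. | (0,2)=-1→XOX/XX./OO.*; (1,2)=-1→XO./XXX/OO.; (2,2)=-1→XO./XX./OOX
ply 2, O at XOX/XX./OO. | (1,2)=+1→XOX/XXO/OO.*; (2,2)=+1→XOX/XX./OOO
ply 3: XOX/XXO/OO. is terminal -1 (X); from XO./XX./OO. depth 8

value(XO./XX./OO., X) = -1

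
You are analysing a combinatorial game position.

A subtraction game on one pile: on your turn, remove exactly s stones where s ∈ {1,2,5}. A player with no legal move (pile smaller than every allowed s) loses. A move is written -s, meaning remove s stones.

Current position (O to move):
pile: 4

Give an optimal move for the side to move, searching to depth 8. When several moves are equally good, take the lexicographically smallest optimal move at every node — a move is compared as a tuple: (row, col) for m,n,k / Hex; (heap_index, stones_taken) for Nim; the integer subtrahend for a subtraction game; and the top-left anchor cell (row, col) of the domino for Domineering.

O's best at [4]: -1

p1 O@[4]: -1[3]+1* -2[2]-1
p2 X@[3]: -1[2]-1* -2[1]-1
p3 O@[2]: -1[1]-1 -2[0]+1*
p4 X@[0] terminal -1; root [4] d8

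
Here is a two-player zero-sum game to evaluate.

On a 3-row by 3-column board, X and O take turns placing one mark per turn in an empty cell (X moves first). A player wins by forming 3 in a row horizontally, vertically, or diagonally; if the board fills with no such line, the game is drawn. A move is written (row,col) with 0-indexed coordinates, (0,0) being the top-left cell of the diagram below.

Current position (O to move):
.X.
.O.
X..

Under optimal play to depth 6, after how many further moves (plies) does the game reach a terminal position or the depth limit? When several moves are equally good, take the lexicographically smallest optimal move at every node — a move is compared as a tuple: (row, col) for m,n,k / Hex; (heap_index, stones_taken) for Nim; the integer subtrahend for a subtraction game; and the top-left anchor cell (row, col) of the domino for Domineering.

PV length from [.X./.O./X..]: 6 plies

ply 1, O at .X./.O./X.. | (0,0)=+0→OX./.O./X..*; (0,2)=+0→.XO/.O./X..; (1,0)=+0→.X./OO./X..; (1,2)=+0→.X./.OO/X..; (2,1)=-1→.X./.O./XO.; (2,2)=-1→.X./.O./X.O
ply 2, X at OX./.O./X.. | (0,2)=-1→OXX/.O./X..; (1,0)=-1→OX./XO./X..; (1,2)=-1→OX./.OX/X..; (2,1)=-1→OX./.O./XX.; (2,2)=+0→OX./.O./X.X*
ply 3, O at OX./.O./X.X | (0,2)=-1→OXO/.O./X.X; (1,0)=-1→OX./OO./X.X; (1,2)=-1→OX./.OO/X.X; (2,1)=+0→OX./.O./XOX*
ply 4, X at OX./.O./XOX | (0,2)=+0→OXX/.O./XOX*; (1,0)=+0→OX./XO./XOX; (1,2)=+0→OX./.OX/XOX
ply 5, O at OXX/.O./XOX | (1,0)=-1→OXX/OO./XOX; (1,2)=+0→OXX/.OO/XOX*
ply 6, X at OXX/.OO/XOX | (1,0)=+0→OXX/XOO/XOX*
ply 7: OXX/XOO/XOX is terminal +0 (O); from .X./.O./X.. depth 6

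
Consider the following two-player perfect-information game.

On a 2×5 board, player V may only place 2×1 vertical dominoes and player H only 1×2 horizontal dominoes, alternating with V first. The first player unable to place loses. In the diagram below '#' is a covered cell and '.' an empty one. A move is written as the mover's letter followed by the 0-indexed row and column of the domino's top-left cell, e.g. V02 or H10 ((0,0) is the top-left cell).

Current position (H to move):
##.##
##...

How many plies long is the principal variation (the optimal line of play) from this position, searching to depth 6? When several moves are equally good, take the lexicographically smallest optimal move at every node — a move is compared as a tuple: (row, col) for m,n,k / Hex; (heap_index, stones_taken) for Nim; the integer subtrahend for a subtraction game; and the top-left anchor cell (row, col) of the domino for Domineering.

ply 1, H at ##.##/##... | H12=+1→##.##/####.*; H13=-1→##.##/##.##
ply 2: ##.##/####. is terminal -1 (V); from ##.##/##... depth 6

PV length from [##.##/##...]: 1 ply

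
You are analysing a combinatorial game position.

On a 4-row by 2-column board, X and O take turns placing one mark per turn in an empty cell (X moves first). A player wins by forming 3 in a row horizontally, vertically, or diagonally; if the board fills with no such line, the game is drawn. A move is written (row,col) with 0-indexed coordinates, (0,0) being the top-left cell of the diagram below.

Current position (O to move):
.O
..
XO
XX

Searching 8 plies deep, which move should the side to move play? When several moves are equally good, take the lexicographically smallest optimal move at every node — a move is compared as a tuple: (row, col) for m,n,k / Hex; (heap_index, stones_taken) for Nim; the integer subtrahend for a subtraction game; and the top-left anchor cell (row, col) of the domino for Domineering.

O's best at [.O/../XO/XX]: (1,1)

[.O/../XO/XX] O move#1: (0,0):-1/OO/../XO/XX, (1,0):+0/.O/O./XO/XX, (1,1):+1/.O/.O/XO/XX*
[.O/.O/XO/XX] end (terminal -1, X#2); searched .O/../XO/XX to 8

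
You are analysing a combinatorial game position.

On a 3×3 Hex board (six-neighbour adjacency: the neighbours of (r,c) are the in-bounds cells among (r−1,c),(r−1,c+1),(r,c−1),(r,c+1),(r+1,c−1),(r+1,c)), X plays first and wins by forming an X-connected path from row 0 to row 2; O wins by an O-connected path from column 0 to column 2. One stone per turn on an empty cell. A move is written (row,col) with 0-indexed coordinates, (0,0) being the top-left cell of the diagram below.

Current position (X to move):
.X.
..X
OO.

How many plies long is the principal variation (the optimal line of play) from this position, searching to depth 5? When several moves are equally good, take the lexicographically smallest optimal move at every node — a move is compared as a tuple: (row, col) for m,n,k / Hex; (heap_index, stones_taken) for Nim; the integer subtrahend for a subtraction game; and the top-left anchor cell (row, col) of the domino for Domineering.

PV length from [.X./..X/OO.]: 3 plies

p1 X@[.X./..X/OO.]: (0,0)[XX./..X/OO.]-1 (0,2)[.XX/..X/OO.]-1 (1,0)[.X./X.X/OO.]-1 (1,1)[.X./.XX/OO.]-1 (2,2)[.X./..X/OOX]+1*
p2 O@[.X./..X/OOX]: (0,0)[OX./..X/OOX]-1* (0,2)[.XO/..X/OOX]-1 (1,0)[.X./O.X/OOX]-1 (1,1)[.X./.OX/OOX]-1
p3 X@[OX./..X/OOX]: (0,2)[OXX/..X/OOX]+1* (1,0)[OX./X.X/OOX]+1 (1,1)[OX./.XX/OOX]+1
p4 O@[OXX/..X/OOX] terminal -1; root [.X./..X/OO.] d5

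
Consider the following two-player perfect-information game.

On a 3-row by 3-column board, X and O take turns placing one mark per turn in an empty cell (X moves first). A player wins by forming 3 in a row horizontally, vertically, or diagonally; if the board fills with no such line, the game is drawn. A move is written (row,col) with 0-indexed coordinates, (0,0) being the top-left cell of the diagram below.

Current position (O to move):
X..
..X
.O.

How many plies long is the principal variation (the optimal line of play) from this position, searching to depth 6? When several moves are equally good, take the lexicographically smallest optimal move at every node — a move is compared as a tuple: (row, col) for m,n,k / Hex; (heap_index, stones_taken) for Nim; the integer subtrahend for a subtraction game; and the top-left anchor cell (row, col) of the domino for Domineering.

p1 O@[X../..X/.O.]: (0,1)[XO./..X/.O.]-1 (0,2)[X.O/..X/.O.]-1 (1,0)[X../O.X/.O.]-1 (1,1)[X../.OX/.O.]+0* (2,0)[X../..X/OO.]-1 (2,2)[X../..X/.OO]-1
p2 X@[X../.OX/.O.]: (0,1)[XX./.OX/.O.]+0* (0,2)[X.X/.OX/.O.]-1 (1,0)[X../XOX/.O.]-1 (2,0)[X../.OX/XO.]-1 (2,2)[X../.OX/.OX]-1
p3 O@[XX./.OX/.O.]: (0,2)[XXO/.OX/.O.]+0* (1,0)[XX./OOX/.O.]-1 (2,0)[XX./.OX/OO.]-1 (2,2)[XX./.OX/.OO]-1
p4 X@[XXO/.OX/.O.]: (1,0)[XXO/XOX/.O.]-1 (2,0)[XXO/.OX/XO.]+0* (2,2)[XXO/.OX/.OX]-1
p5 O@[XXO/.OX/XO.]: (1,0)[XXO/OOX/XO.]+0* (2,2)[XXO/.OX/XOO]-1
p6 X@[XXO/OOX/XO.]: (2,2)[XXO/OOX/XOX]+0*
p7 O@[XXO/OOX/XOX] terminal +0; root [X../..X/.O.] d6

PV length from [X../..X/.O.]: 6 plies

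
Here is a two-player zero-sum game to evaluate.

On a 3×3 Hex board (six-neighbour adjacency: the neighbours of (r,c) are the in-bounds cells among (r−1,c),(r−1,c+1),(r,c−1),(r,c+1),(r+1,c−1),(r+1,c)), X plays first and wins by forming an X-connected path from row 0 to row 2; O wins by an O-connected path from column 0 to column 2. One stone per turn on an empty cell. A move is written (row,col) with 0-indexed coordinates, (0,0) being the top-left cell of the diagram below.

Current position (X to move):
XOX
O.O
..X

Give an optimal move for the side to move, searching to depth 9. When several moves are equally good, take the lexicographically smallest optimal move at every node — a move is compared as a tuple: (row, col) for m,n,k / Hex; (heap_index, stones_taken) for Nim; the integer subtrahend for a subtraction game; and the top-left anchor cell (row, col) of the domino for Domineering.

ply 1, X at XOX/O.O/..X | (1,1)=+1→XOX/OXO/..X*; (2,0)=-1→XOX/O.O/X.X; (2,1)=-1→XOX/O.O/.XX
ply 2, O at XOX/OXO/..X | (2,0)=-1→XOX/OXO/O.X*; (2,1)=-1→XOX/OXO/.OX
ply 3, X at XOX/OXO/O.X | (2,1)=+1→XOX/OXO/OXX*
ply 4: XOX/OXO/OXX is terminal -1 (O); from XOX/O.O/..X depth 9

X's best at [XOX/O.O/..X]: (1,1)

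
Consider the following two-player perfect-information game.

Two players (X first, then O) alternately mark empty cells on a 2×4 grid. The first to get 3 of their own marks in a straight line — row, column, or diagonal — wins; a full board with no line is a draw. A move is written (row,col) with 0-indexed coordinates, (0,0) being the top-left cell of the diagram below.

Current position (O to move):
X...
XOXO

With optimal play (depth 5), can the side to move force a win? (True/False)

ply 1, O at X.../XOXO | (0,1)=+0→XO../XOXO*; (0,2)=+0→X.O./XOXO; (0,3)=+0→X..O/XOXO
ply 2, X at XO../XOXO | (0,2)=+0→XOX./XOXO*; (0,3)=+0→XO.X/XOXO
ply 3, O at XOX./XOXO | (0,3)=+0→XOXO/XOXO*
ply 4: XOXO/XOXO is terminal +0 (X); from X.../XOXO depth 5

O winning at [X.../XOXO]: False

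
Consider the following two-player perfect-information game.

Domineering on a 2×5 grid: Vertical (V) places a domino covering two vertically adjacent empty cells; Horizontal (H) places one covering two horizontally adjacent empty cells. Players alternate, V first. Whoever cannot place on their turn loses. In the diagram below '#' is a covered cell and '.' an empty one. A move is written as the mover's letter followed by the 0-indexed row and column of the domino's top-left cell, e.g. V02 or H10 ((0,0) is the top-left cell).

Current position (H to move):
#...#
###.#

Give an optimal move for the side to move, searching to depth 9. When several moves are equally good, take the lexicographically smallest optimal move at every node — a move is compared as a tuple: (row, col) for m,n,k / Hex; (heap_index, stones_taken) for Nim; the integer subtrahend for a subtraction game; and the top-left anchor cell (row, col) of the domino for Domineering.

[#...#/###.#] H move#1: H01:-1/###.#/###.#, H02:+1/#.###/###.#*
[#.###/###.#] end (terminal -1, V#2); searched #...#/###.# to 9

H's best at [#...#/###.#]: H02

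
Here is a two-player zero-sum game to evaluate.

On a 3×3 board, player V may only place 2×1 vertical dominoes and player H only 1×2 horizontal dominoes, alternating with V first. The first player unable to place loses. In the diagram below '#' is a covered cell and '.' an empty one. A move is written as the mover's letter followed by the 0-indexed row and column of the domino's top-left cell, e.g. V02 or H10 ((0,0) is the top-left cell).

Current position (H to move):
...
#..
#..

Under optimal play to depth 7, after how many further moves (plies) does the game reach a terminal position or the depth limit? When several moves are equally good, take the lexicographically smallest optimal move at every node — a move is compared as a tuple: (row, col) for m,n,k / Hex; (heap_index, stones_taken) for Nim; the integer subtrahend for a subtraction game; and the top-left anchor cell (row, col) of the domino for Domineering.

PV length from [.../#../#..]: 1 ply

ply 1, H at .../#../#.. | H00=-1→##./#../#..; H01=-1→.##/#../#..; H11=+1→.../###/#..*; H21=-1→.../#../###
ply 2: .../###/#.. is terminal -1 (V); from .../#../#.. depth 7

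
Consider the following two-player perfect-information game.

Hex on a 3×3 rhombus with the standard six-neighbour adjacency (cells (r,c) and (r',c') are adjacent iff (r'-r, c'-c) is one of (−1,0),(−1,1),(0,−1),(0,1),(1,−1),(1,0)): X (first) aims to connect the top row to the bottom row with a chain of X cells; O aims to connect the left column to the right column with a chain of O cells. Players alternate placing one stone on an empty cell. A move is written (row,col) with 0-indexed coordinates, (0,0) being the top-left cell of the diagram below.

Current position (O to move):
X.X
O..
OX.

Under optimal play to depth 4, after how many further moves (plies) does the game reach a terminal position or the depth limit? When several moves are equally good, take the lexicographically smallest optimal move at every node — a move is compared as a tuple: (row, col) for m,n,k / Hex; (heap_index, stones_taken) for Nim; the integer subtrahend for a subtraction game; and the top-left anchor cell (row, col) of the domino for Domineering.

PV length from [X.X/O../OX.]: 2 plies

[X.X/O../OX.] O move#1: (0,1):-1/XOX/O../OX.*, (1,1):-1/X.X/OO./OX., (1,2):-1/X.X/O.O/OX., (2,2):-1/X.X/O../OXO
[XOX/O../OX.] X move#2: (1,1):+1/XOX/OX./OX.*, (1,2):+1/XOX/O.X/OX., (2,2):+1/XOX/O../OXX
[XOX/OX./OX.] end (terminal -1, O#3); searched X.X/O../OX. to 4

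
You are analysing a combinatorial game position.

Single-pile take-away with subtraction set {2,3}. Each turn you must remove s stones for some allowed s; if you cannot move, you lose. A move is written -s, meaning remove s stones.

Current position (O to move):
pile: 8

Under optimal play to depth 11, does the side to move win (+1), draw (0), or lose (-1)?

value(8, O) = +1

ply 1, O at 8 | -2=+1→6*; -3=+1→5
ply 2, X at 6 | -2=-1→4*; -3=-1→3
ply 3, O at 4 | -2=-1→2; -3=+1→1*
ply 4: 1 is terminal -1 (X); from 8 depth 11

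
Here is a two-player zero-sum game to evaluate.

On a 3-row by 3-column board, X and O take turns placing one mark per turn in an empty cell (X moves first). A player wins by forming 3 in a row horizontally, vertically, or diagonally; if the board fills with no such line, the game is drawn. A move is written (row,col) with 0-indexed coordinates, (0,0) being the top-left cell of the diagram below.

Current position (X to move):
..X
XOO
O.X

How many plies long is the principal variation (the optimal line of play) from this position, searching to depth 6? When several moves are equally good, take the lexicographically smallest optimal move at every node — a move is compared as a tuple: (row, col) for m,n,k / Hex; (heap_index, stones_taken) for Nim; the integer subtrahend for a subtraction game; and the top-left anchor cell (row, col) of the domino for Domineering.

PV length from [..X/XOO/O.X]: 3 plies

p1 X@[..X/XOO/O.X]: (0,0)[X.X/XOO/O.X]+0* (0,1)[.XX/XOO/O.X]+0 (2,1)[..X/XOO/OXX]+0
p2 O@[X.X/XOO/O.X]: (0,1)[XOX/XOO/O.X]+0* (2,1)[X.X/XOO/OOX]-1
p3 X@[XOX/XOO/O.X]: (2,1)[XOX/XOO/OXX]+0*
p4 O@[XOX/XOO/OXX] terminal +0; root [..X/XOO/O.X] d6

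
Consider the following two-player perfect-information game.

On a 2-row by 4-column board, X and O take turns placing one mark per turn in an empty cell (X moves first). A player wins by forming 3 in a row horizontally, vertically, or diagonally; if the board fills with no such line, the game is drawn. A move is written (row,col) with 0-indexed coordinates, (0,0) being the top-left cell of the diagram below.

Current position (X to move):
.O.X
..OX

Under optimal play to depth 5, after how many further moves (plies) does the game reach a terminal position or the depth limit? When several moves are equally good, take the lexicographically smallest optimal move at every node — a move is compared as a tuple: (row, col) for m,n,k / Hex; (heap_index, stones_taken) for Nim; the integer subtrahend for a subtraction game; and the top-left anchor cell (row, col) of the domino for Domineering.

p1 X@[.O.X/..OX]: (0,0)[XO.X/..OX]+0* (0,2)[.OXX/..OX]+0 (1,0)[.O.X/X.OX]+0 (1,1)[.O.X/.XOX]+0
p2 O@[XO.X/..OX]: (0,2)[XOOX/..OX]+0* (1,0)[XO.X/O.OX]+0 (1,1)[XO.X/.OOX]+0
p3 X@[XOOX/..OX]: (1,0)[XOOX/X.OX]+0* (1,1)[XOOX/.XOX]+0
p4 O@[XOOX/X.OX]: (1,1)[XOOX/XOOX]+0*
p5 X@[XOOX/XOOX] terminal +0; root [.O.X/..OX] d5

PV length from [.O.X/..OX]: 4 plies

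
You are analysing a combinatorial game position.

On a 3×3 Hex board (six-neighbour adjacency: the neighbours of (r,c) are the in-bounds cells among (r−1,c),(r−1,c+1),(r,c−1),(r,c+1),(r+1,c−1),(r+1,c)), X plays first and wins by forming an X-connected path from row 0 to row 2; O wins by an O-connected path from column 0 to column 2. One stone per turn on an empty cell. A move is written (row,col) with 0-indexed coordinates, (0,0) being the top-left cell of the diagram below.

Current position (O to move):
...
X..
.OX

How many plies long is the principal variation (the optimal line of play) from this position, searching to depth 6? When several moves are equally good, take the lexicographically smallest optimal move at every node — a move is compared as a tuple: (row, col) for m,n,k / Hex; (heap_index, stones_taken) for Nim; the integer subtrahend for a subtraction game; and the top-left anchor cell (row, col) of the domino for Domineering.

PV length from [.../X../.OX]: 6 plies

[.../X../.OX] O move#1: (0,0):-1/O../X../.OX*, (0,1):-1/.O./X../.OX, (0,2):-1/..O/X../.OX, (1,1):-1/.../XO./.OX, (1,2):-1/.../X.O/.OX, (2,0):-1/.../X../OOX
[O../X../.OX] X move#2: (0,1):+1/OX./X../.OX*, (0,2):+1/O.X/X../.OX, (1,1):+1/O../XX./.OX, (1,2):+1/O../X.X/.OX, (2,0):+1/O../X../XOX
[OX./X../.OX] O move#3: (0,2):-1/OXO/X../.OX*, (1,1):-1/OX./XO./.OX, (1,2):-1/OX./X.O/.OX, (2,0):-1/OX./X../OOX
[OXO/X../.OX] X move#4: (1,1):+1/OXO/XX./.OX*, (1,2):+1/OXO/X.X/.OX, (2,0):+1/OXO/X../XOX
[OXO/XX./.OX] O move#5: (1,2):-1/OXO/XXO/.OX*, (2,0):-1/OXO/XX./OOX
[OXO/XXO/.OX] X move#6: (2,0):+1/OXO/XXO/XOX*
[OXO/XXO/XOX] end (terminal -1, O#7); searched .../X../.OX to 6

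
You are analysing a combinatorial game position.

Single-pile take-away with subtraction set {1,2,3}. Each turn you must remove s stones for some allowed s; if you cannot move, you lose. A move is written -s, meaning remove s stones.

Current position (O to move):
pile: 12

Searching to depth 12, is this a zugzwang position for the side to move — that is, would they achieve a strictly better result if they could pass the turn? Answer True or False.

p1 O@[12]: -1[11]-1* -2[10]-1 -3[9]-1
p2 X@[11]: -1[10]-1 -2[9]-1 -3[8]+1*
p3 O@[8]: -1[7]-1* -2[6]-1 -3[5]-1
p4 X@[7]: -1[6]-1 -2[5]-1 -3[4]+1*
p5 O@[4]: -1[3]-1* -2[2]-1 -3[1]-1
p6 X@[3]: -1[2]-1 -2[1]-1 -3[0]+1*
p7 O@[0] terminal -1; root [12] d12
if O skipped the turn, X would face:
~ p1 X@[12]: -1[11]-1* -2[10]-1 -3[9]-1
~ p2 O@[11]: -1[10]-1 -2[9]-1 -3[8]+1*
~ p3 X@[8]: -1[7]-1* -2[6]-1 -3[5]-1
~ p4 O@[7]: -1[6]-1 -2[5]-1 -3[4]+1*
~ p5 X@[4]: -1[3]-1* -2[2]-1 -3[1]-1
~ p6 O@[3]: -1[2]-1 -2[1]-1 -3[0]+1*
~ p7 X@[0] terminal -1; root [12] d12
compare (O): move=-1 vs pass=+1

zugzwang(12, O) = True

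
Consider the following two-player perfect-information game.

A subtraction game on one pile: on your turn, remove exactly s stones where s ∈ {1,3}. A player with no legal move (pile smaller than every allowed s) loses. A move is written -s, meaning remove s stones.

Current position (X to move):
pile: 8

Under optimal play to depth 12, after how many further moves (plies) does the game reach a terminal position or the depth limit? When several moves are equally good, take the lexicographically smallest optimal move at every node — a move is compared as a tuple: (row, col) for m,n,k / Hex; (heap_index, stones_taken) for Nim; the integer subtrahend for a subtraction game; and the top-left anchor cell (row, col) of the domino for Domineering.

PV length from [8]: 8 plies

ply 1, X at 8 | -1=-1→7*; -3=-1→5
ply 2, O at 7 | -1=+1→6*; -3=+1→4
ply 3, X at 6 | -1=-1→5*; -3=-1→3
ply 4, O at 5 | -1=+1→4*; -3=+1→2
ply 5, X at 4 | -1=-1→3*; -3=-1→1
ply 6, O at 3 | -1=+1→2*; -3=+1→0
ply 7, X at 2 | -1=-1→1*
ply 8, O at 1 | -1=+1→0*
ply 9: 0 is terminal -1 (X); from 8 depth 12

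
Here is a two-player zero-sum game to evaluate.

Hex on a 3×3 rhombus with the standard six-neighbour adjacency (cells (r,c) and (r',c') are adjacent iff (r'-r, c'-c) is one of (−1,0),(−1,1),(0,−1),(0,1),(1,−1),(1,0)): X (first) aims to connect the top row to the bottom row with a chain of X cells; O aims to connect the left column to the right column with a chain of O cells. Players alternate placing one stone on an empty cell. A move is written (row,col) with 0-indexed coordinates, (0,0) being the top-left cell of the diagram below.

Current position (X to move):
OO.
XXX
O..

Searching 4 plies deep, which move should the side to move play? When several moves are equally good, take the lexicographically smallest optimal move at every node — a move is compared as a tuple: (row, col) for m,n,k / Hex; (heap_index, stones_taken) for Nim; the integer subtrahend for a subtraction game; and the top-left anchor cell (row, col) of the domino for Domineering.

X's best at [OO./XXX/O..]: (0,2)

p1 X@[OO./XXX/O..]: (0,2)[OOX/XXX/O..]+1* (2,1)[OO./XXX/OX.]-1 (2,2)[OO./XXX/O.X]-1
p2 O@[OOX/XXX/O..]: (2,1)[OOX/XXX/OO.]-1* (2,2)[OOX/XXX/O.O]-1
p3 X@[OOX/XXX/OO.]: (2,2)[OOX/XXX/OOX]+1*
p4 O@[OOX/XXX/OOX] terminal -1; root [OO./XXX/O..] d4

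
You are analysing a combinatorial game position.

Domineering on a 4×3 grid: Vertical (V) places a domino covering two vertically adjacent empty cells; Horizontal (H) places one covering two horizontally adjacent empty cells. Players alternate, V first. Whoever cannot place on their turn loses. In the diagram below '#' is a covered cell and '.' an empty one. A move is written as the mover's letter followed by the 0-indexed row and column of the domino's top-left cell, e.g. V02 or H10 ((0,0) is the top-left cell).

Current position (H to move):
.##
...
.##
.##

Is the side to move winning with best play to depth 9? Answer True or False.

H winning at [.##/.../.##/.##]: False

p1 H@[.##/.../.##/.##]: H10[.##/##./.##/.##]-1* H11[.##/.##/.##/.##]-1
p2 V@[.##/##./.##/.##]: V20[.##/##./###/###]+1*
p3 H@[.##/##./###/###] terminal -1; root [.##/.../.##/.##] d9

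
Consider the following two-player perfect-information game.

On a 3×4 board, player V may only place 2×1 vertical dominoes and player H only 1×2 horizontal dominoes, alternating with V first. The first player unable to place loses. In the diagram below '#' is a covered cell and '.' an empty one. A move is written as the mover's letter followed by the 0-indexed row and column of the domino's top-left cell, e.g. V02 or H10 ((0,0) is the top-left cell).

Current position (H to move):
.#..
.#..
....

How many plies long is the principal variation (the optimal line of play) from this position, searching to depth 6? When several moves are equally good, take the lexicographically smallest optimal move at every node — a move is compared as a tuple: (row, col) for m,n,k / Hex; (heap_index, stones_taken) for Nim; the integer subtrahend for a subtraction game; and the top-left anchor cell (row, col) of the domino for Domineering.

ply 1, H at .#../.#../.... | H02=-1→.###/.#../....; H12=+1→.#../.###/....*; H20=-1→.#../.#../##..; H21=-1→.#../.#../.##.; H22=-1→.#../.#../..##
ply 2, V at .#../.###/.... | V00=-1→##../####/....*; V10=-1→.#../####/#...
ply 3, H at ##../####/.... | H02=+1→####/####/....*; H20=+1→##../####/##..; H21=+1→##../####/.##.; H22=+1→##../####/..##
ply 4: ####/####/.... is terminal -1 (V); from .#../.#../.... depth 6

PV length from [.#../.#../....]: 3 plies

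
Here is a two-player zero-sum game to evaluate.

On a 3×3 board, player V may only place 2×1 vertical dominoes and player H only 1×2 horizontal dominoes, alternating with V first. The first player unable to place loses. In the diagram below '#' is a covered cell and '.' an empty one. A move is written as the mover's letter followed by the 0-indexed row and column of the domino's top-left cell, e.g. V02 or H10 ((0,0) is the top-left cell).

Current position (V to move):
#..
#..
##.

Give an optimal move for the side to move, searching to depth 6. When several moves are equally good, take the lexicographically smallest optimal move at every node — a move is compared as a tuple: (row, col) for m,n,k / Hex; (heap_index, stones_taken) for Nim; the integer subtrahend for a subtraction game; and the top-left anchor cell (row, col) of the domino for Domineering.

[#../#../##.] V move#1: V01:+1/##./##./##.*, V02:+1/#.#/#.#/##., V12:-1/#../#.#/###
[##./##./##.] end (terminal -1, H#2); searched #../#../##. to 6

V's best at [#../#../##.]: V01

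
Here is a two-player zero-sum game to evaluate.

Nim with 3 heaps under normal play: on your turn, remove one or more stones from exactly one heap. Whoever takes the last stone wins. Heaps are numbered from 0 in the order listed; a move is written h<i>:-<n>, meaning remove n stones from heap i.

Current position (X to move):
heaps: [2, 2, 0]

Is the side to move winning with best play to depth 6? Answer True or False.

[(2,2,0)] X move#1: h0:-1:-1/(1,2,0)*, h0:-2:-1/(0,2,0), h1:-1:-1/(2,1,0), h1:-2:-1/(2,0,0)
[(1,2,0)] O move#2: h0:-1:-1/(0,2,0), h1:-1:+1/(1,1,0)*, h1:-2:-1/(1,0,0)
[(1,1,0)] X move#3: h0:-1:-1/(0,1,0)*, h1:-1:-1/(1,0,0)
[(0,1,0)] O move#4: h1:-1:+1/(0,0,0)*
[(0,0,0)] end (terminal -1, X#5); searched (2,2,0) to 6

X winning at [(2,2,0)]: False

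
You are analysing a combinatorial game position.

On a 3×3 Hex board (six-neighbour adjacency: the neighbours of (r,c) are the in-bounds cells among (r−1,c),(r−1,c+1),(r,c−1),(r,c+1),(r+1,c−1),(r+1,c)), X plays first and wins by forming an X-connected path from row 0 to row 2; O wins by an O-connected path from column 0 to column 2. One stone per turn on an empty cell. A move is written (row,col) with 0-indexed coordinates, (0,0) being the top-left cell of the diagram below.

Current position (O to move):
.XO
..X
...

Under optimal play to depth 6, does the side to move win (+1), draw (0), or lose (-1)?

p1 O@[.XO/..X/...]: (0,0)[OXO/..X/...]-1 (1,0)[.XO/O.X/...]-1 (1,1)[.XO/.OX/...]+1* (2,0)[.XO/..X/O..]-1 (2,1)[.XO/..X/.O.]-1 (2,2)[.XO/..X/..O]-1
p2 X@[.XO/.OX/...]: (0,0)[XXO/.OX/...]-1* (1,0)[.XO/XOX/...]-1 (2,0)[.XO/.OX/X..]-1 (2,1)[.XO/.OX/.X.]-1 (2,2)[.XO/.OX/..X]-1
p3 O@[XXO/.OX/...]: (1,0)[XXO/OOX/...]+1* (2,0)[XXO/.OX/O..]+1 (2,1)[XXO/.OX/.O.]+1 (2,2)[XXO/.OX/..O]+1
p4 X@[XXO/OOX/...] terminal -1; root [.XO/..X/...] d6

value(.XO/..X/..., O) = +1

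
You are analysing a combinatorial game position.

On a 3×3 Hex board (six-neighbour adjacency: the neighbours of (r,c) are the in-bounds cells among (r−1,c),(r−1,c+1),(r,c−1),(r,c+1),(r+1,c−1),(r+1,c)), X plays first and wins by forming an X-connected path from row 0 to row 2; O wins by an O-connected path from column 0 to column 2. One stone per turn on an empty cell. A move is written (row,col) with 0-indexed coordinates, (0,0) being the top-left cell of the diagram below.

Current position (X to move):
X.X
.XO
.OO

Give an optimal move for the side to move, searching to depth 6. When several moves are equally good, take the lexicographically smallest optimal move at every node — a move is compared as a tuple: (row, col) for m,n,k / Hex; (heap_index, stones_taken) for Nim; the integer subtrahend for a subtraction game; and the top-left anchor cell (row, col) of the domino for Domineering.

ply 1, X at X.X/.XO/.OO | (0,1)=-1→XXX/.XO/.OO; (1,0)=-1→X.X/XXO/.OO; (2,0)=+1→X.X/.XO/XOO*
ply 2: X.X/.XO/XOO is terminal -1 (O); from X.X/.XO/.OO depth 6

X's best at [X.X/.XO/.OO]: (2,0)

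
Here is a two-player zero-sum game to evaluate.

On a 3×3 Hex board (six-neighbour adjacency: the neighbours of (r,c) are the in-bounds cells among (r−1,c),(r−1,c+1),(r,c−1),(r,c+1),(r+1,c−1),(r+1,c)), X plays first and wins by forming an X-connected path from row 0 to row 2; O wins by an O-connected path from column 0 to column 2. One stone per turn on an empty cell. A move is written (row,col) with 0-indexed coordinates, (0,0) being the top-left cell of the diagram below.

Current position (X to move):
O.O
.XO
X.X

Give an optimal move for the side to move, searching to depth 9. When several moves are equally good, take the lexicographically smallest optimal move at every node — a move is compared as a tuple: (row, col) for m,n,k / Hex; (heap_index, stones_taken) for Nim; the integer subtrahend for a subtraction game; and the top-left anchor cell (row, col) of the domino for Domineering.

ply 1, X at O.O/.XO/X.X | (0,1)=+1→OXO/.XO/X.X*; (1,0)=-1→O.O/XXO/X.X; (2,1)=-1→O.O/.XO/XXX
ply 2: OXO/.XO/X.X is terminal -1 (O); from O.O/.XO/X.X depth 9

X's best at [O.O/.XO/X.X]: (0,1)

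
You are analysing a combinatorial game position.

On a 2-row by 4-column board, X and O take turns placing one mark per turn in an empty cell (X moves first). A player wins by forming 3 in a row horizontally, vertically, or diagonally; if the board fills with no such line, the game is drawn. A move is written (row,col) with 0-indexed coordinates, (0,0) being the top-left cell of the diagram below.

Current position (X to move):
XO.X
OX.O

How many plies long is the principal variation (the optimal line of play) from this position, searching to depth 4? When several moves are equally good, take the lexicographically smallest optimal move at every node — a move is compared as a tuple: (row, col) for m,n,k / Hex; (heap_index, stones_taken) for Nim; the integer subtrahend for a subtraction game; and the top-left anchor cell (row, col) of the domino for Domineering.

PV length from [XO.X/OX.O]: 2 plies

ply 1, X at XO.X/OX.O | (0,2)=+0→XOXX/OX.O*; (1,2)=+0→XO.X/OXXO
ply 2, O at XOXX/OX.O | (1,2)=+0→XOXX/OXOO*
ply 3: XOXX/OXOO is terminal +0 (X); from XO.X/OX.O depth 4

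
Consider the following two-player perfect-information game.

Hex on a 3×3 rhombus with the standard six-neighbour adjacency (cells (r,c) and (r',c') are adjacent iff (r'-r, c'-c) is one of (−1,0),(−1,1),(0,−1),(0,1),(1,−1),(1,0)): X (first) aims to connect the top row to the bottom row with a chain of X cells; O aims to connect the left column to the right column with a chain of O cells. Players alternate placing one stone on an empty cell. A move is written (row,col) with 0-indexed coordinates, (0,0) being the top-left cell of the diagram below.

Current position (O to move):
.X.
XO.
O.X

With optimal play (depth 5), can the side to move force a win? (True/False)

p1 O@[.X./XO./O.X]: (0,0)[OX./XO./O.X]+1* (0,2)[.XO/XO./O.X]+1 (1,2)[.X./XOO/O.X]+1 (2,1)[.X./XO./OOX]+1
p2 X@[OX./XO./O.X]: (0,2)[OXX/XO./O.X]-1* (1,2)[OX./XOX/O.X]-1 (2,1)[OX./XO./OXX]-1
p3 O@[OXX/XO./O.X]: (1,2)[OXX/XOO/O.X]+1* (2,1)[OXX/XO./OOX]-1
p4 X@[OXX/XOO/O.X] terminal -1; root [.X./XO./O.X] d5

O winning at [.X./XO./O.X]: True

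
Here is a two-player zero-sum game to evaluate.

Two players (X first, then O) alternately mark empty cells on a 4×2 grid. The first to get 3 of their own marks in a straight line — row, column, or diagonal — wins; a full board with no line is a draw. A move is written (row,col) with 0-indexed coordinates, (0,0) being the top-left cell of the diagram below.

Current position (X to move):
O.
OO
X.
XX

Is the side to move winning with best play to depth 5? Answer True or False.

X winning at [O./OO/X./XX]: False

[O./OO/X./XX] X move#1: (0,1):+0/OX/OO/X./XX*, (2,1):+0/O./OO/XX/XX
[OX/OO/X./XX] O move#2: (2,1):+0/OX/OO/XO/XX*
[OX/OO/XO/XX] end (terminal +0, X#3); searched O./OO/X./XX to 5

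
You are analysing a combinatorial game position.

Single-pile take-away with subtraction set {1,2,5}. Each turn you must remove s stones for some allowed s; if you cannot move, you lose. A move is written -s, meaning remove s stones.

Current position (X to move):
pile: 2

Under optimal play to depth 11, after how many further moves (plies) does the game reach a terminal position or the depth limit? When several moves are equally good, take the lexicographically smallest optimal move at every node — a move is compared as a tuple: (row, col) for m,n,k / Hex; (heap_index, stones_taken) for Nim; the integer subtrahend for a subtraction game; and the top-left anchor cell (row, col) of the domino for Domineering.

PV length from [2]: 1 ply

ply 1, X at 2 | -1=-1→1; -2=+1→0*
ply 2: 0 is terminal -1 (O); from 2 depth 11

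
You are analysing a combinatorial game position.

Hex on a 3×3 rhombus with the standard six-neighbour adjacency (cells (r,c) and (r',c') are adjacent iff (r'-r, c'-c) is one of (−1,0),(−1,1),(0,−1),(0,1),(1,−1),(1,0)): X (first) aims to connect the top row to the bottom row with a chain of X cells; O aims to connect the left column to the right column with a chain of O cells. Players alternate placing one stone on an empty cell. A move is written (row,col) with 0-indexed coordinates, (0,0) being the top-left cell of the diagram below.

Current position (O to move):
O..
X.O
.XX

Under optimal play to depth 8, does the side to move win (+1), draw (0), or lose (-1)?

value(O../X.O/.XX, O) = +1

ply 1, O at O../X.O/.XX | (0,1)=+1→OO./X.O/.XX*; (0,2)=-1→O.O/X.O/.XX; (1,1)=+1→O../XOO/.XX; (2,0)=-1→O../X.O/OXX
ply 2, X at OO./X.O/.XX | (0,2)=-1→OOX/X.O/.XX*; (1,1)=-1→OO./XXO/.XX; (2,0)=-1→OO./X.O/XXX
ply 3, O at OOX/X.O/.XX | (1,1)=+1→OOX/XOO/.XX*; (2,0)=-1→OOX/X.O/OXX
ply 4: OOX/XOO/.XX is terminal -1 (X); from O../X.O/.XX depth 8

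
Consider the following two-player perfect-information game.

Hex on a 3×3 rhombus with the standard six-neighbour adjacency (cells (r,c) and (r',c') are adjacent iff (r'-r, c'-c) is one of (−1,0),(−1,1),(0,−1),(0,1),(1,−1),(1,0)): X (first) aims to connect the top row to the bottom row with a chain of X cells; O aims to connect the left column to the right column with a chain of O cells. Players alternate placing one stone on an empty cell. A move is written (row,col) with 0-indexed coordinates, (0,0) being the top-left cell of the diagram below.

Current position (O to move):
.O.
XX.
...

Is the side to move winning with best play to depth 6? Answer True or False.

[.O./XX./...] O move#1: (0,0):-1/OO./XX./...*, (0,2):-1/.OO/XX./..., (1,2):-1/.O./XXO/..., (2,0):-1/.O./XX./O.., (2,1):-1/.O./XX./.O., (2,2):-1/.O./XX./..O
[OO./XX./...] X move#2: (0,2):+1/OOX/XX./...*, (1,2):-1/OO./XXX/..., (2,0):-1/OO./XX./X.., (2,1):-1/OO./XX./.X., (2,2):-1/OO./XX./..X
[OOX/XX./...] O move#3: (1,2):-1/OOX/XXO/...*, (2,0):-1/OOX/XX./O.., (2,1):-1/OOX/XX./.O., (2,2):-1/OOX/XX./..O
[OOX/XXO/...] X move#4: (2,0):+1/OOX/XXO/X..*, (2,1):+1/OOX/XXO/.X., (2,2):+1/OOX/XXO/..X
[OOX/XXO/X..] end (terminal -1, O#5); searched .O./XX./... to 6

O winning at [.O./XX./...]: False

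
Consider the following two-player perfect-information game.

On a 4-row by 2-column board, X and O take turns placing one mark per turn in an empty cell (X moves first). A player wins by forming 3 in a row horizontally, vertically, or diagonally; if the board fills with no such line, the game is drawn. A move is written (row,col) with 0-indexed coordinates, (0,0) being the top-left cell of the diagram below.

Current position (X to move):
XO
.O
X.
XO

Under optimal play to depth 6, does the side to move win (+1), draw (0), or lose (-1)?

[XO/.O/X./XO] X move#1: (1,0):+1/XO/XO/X./XO*, (2,1):+0/XO/.O/XX/XO
[XO/XO/X./XO] end (terminal -1, O#2); searched XO/.O/X./XO to 6

value(XO/.O/X./XO, X) = +1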